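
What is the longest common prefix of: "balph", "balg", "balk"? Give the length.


Words: balph, balg, balk
  Position 0: all 'b' => match
  Position 1: all 'a' => match
  Position 2: all 'l' => match
  Position 3: ('p', 'g', 'k') => mismatch, stop
LCP = "bal" (length 3)

3


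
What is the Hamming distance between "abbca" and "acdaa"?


Comparing "abbca" and "acdaa" position by position:
  Position 0: 'a' vs 'a' => same
  Position 1: 'b' vs 'c' => differ
  Position 2: 'b' vs 'd' => differ
  Position 3: 'c' vs 'a' => differ
  Position 4: 'a' vs 'a' => same
Total differences (Hamming distance): 3

3


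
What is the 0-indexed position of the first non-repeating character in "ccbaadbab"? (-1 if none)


Input: ccbaadbab
Character frequencies:
  'a': 3
  'b': 3
  'c': 2
  'd': 1
Scanning left to right for freq == 1:
  Position 0 ('c'): freq=2, skip
  Position 1 ('c'): freq=2, skip
  Position 2 ('b'): freq=3, skip
  Position 3 ('a'): freq=3, skip
  Position 4 ('a'): freq=3, skip
  Position 5 ('d'): unique! => answer = 5

5


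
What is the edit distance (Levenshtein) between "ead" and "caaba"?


Computing edit distance: "ead" -> "caaba"
DP table:
           c    a    a    b    a
      0    1    2    3    4    5
  e   1    1    2    3    4    5
  a   2    2    1    2    3    4
  d   3    3    2    2    3    4
Edit distance = dp[3][5] = 4

4


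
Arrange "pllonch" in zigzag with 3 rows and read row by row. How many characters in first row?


Zigzag "pllonch" into 3 rows:
Placing characters:
  'p' => row 0
  'l' => row 1
  'l' => row 2
  'o' => row 1
  'n' => row 0
  'c' => row 1
  'h' => row 2
Rows:
  Row 0: "pn"
  Row 1: "loc"
  Row 2: "lh"
First row length: 2

2


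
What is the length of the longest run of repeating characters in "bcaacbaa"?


Input: "bcaacbaa"
Scanning for longest run:
  Position 1 ('c'): new char, reset run to 1
  Position 2 ('a'): new char, reset run to 1
  Position 3 ('a'): continues run of 'a', length=2
  Position 4 ('c'): new char, reset run to 1
  Position 5 ('b'): new char, reset run to 1
  Position 6 ('a'): new char, reset run to 1
  Position 7 ('a'): continues run of 'a', length=2
Longest run: 'a' with length 2

2


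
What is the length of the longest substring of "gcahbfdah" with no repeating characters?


Input: "gcahbfdah"
Sliding window (track last position of each char):
  Position 0 ('g'): window [0,0] length 1 -- new best
  Position 1 ('c'): window [0,1] length 2 -- new best
  Position 2 ('a'): window [0,2] length 3 -- new best
  Position 3 ('h'): window [0,3] length 4 -- new best
  Position 4 ('b'): window [0,4] length 5 -- new best
  Position 5 ('f'): window [0,5] length 6 -- new best
  Position 6 ('d'): window [0,6] length 7 -- new best
  Position 7 ('a'): repeat (last at 2), move window start to 3
  Position 7 ('a'): window [3,7] length 5
  Position 8 ('h'): repeat (last at 3), move window start to 4
  Position 8 ('h'): window [4,8] length 5
Longest substring with no repeats: "gcahbfd" with length 7

7


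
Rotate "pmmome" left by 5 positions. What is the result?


Input: "pmmome", rotate left by 5
First 5 characters: "pmmom"
Remaining characters: "e"
Concatenate remaining + first: "e" + "pmmom" = "epmmom"

epmmom


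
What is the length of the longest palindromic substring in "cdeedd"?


Input: "cdeedd"
Checking substrings for palindromes:
  [1:5] "deed" (len 4) => palindrome
  [2:4] "ee" (len 2) => palindrome
  [4:6] "dd" (len 2) => palindrome
Longest palindromic substring: "deed" with length 4

4


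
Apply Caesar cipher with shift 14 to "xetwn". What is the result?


Caesar cipher: shift "xetwn" by 14
  'x' (pos 23) + 14 = pos 11 = 'l'
  'e' (pos 4) + 14 = pos 18 = 's'
  't' (pos 19) + 14 = pos 7 = 'h'
  'w' (pos 22) + 14 = pos 10 = 'k'
  'n' (pos 13) + 14 = pos 1 = 'b'
Result: lshkb

lshkb


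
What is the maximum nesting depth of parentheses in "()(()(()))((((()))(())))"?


Input: "()(()(()))((((()))(())))"
Tracking depth:
  Position 0 '(': depth becomes 1
  Position 1 ')': depth becomes 0
  Position 2 '(': depth becomes 1
  Position 3 '(': depth becomes 2
  Position 4 ')': depth becomes 1
  Position 5 '(': depth becomes 2
  Position 6 '(': depth becomes 3
  Position 7 ')': depth becomes 2
  Position 8 ')': depth becomes 1
  Position 9 ')': depth becomes 0
  Position 10 '(': depth becomes 1
  Position 11 '(': depth becomes 2
  Position 12 '(': depth becomes 3
  Position 13 '(': depth becomes 4
  Position 14 '(': depth becomes 5
  Position 15 ')': depth becomes 4
  Position 16 ')': depth becomes 3
  Position 17 ')': depth becomes 2
  Position 18 '(': depth becomes 3
  Position 19 '(': depth becomes 4
  Position 20 ')': depth becomes 3
  Position 21 ')': depth becomes 2
  Position 22 ')': depth becomes 1
  Position 23 ')': depth becomes 0
Maximum depth reached: 5

5


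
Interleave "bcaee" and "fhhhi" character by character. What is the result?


Interleaving "bcaee" and "fhhhi":
  Position 0: 'b' from first, 'f' from second => "bf"
  Position 1: 'c' from first, 'h' from second => "ch"
  Position 2: 'a' from first, 'h' from second => "ah"
  Position 3: 'e' from first, 'h' from second => "eh"
  Position 4: 'e' from first, 'i' from second => "ei"
Result: bfchahehei

bfchahehei


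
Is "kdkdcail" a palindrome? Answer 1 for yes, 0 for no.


Input: kdkdcail
Reversed: liacdkdk
  Compare pos 0 ('k') with pos 7 ('l'): MISMATCH
  Compare pos 1 ('d') with pos 6 ('i'): MISMATCH
  Compare pos 2 ('k') with pos 5 ('a'): MISMATCH
  Compare pos 3 ('d') with pos 4 ('c'): MISMATCH
Result: not a palindrome

0


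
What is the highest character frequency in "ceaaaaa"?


Input: ceaaaaa
Character counts:
  'a': 5
  'c': 1
  'e': 1
Maximum frequency: 5

5


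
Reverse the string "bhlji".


Input: bhlji
Reading characters right to left:
  Position 4: 'i'
  Position 3: 'j'
  Position 2: 'l'
  Position 1: 'h'
  Position 0: 'b'
Reversed: ijlhb

ijlhb


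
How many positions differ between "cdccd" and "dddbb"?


Comparing "cdccd" and "dddbb" position by position:
  Position 0: 'c' vs 'd' => DIFFER
  Position 1: 'd' vs 'd' => same
  Position 2: 'c' vs 'd' => DIFFER
  Position 3: 'c' vs 'b' => DIFFER
  Position 4: 'd' vs 'b' => DIFFER
Positions that differ: 4

4


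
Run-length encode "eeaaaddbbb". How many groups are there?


Input: eeaaaddbbb
Scanning for consecutive runs:
  Group 1: 'e' x 2 (positions 0-1)
  Group 2: 'a' x 3 (positions 2-4)
  Group 3: 'd' x 2 (positions 5-6)
  Group 4: 'b' x 3 (positions 7-9)
Total groups: 4

4


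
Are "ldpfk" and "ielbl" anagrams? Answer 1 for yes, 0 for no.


Strings: "ldpfk", "ielbl"
Sorted first:  dfklp
Sorted second: beill
Differ at position 0: 'd' vs 'b' => not anagrams

0


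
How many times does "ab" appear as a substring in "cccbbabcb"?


Searching for "ab" in "cccbbabcb"
Scanning each position:
  Position 0: "cc" => no
  Position 1: "cc" => no
  Position 2: "cb" => no
  Position 3: "bb" => no
  Position 4: "ba" => no
  Position 5: "ab" => MATCH
  Position 6: "bc" => no
  Position 7: "cb" => no
Total occurrences: 1

1


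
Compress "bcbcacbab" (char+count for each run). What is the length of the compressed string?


Input: bcbcacbab
Runs:
  'b' x 1 => "b1"
  'c' x 1 => "c1"
  'b' x 1 => "b1"
  'c' x 1 => "c1"
  'a' x 1 => "a1"
  'c' x 1 => "c1"
  'b' x 1 => "b1"
  'a' x 1 => "a1"
  'b' x 1 => "b1"
Compressed: "b1c1b1c1a1c1b1a1b1"
Compressed length: 18

18


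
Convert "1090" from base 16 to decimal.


Input: "1090" in base 16
Positional expansion:
  Digit '1' (value 1) x 16^3 = 4096
  Digit '0' (value 0) x 16^2 = 0
  Digit '9' (value 9) x 16^1 = 144
  Digit '0' (value 0) x 16^0 = 0
Sum = 4240

4240


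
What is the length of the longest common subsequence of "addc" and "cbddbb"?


LCS of "addc" and "cbddbb"
DP table:
           c    b    d    d    b    b
      0    0    0    0    0    0    0
  a   0    0    0    0    0    0    0
  d   0    0    0    1    1    1    1
  d   0    0    0    1    2    2    2
  c   0    1    1    1    2    2    2
LCS length = dp[4][6] = 2

2


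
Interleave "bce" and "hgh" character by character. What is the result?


Interleaving "bce" and "hgh":
  Position 0: 'b' from first, 'h' from second => "bh"
  Position 1: 'c' from first, 'g' from second => "cg"
  Position 2: 'e' from first, 'h' from second => "eh"
Result: bhcgeh

bhcgeh


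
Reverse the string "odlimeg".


Input: odlimeg
Reading characters right to left:
  Position 6: 'g'
  Position 5: 'e'
  Position 4: 'm'
  Position 3: 'i'
  Position 2: 'l'
  Position 1: 'd'
  Position 0: 'o'
Reversed: gemildo

gemildo


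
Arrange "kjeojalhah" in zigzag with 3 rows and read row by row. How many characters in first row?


Zigzag "kjeojalhah" into 3 rows:
Placing characters:
  'k' => row 0
  'j' => row 1
  'e' => row 2
  'o' => row 1
  'j' => row 0
  'a' => row 1
  'l' => row 2
  'h' => row 1
  'a' => row 0
  'h' => row 1
Rows:
  Row 0: "kja"
  Row 1: "joahh"
  Row 2: "el"
First row length: 3

3


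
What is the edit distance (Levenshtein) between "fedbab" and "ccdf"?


Computing edit distance: "fedbab" -> "ccdf"
DP table:
           c    c    d    f
      0    1    2    3    4
  f   1    1    2    3    3
  e   2    2    2    3    4
  d   3    3    3    2    3
  b   4    4    4    3    3
  a   5    5    5    4    4
  b   6    6    6    5    5
Edit distance = dp[6][4] = 5

5


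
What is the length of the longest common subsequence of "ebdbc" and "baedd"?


LCS of "ebdbc" and "baedd"
DP table:
           b    a    e    d    d
      0    0    0    0    0    0
  e   0    0    0    1    1    1
  b   0    1    1    1    1    1
  d   0    1    1    1    2    2
  b   0    1    1    1    2    2
  c   0    1    1    1    2    2
LCS length = dp[5][5] = 2

2


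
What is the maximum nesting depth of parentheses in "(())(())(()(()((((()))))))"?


Input: "(())(())(()(()((((()))))))"
Tracking depth:
  Position 0 '(': depth becomes 1
  Position 1 '(': depth becomes 2
  Position 2 ')': depth becomes 1
  Position 3 ')': depth becomes 0
  Position 4 '(': depth becomes 1
  Position 5 '(': depth becomes 2
  Position 6 ')': depth becomes 1
  Position 7 ')': depth becomes 0
  Position 8 '(': depth becomes 1
  Position 9 '(': depth becomes 2
  Position 10 ')': depth becomes 1
  Position 11 '(': depth becomes 2
  Position 12 '(': depth becomes 3
  Position 13 ')': depth becomes 2
  Position 14 '(': depth becomes 3
  Position 15 '(': depth becomes 4
  Position 16 '(': depth becomes 5
  Position 17 '(': depth becomes 6
  Position 18 '(': depth becomes 7
  Position 19 ')': depth becomes 6
  Position 20 ')': depth becomes 5
  Position 21 ')': depth becomes 4
  Position 22 ')': depth becomes 3
  Position 23 ')': depth becomes 2
  Position 24 ')': depth becomes 1
  Position 25 ')': depth becomes 0
Maximum depth reached: 7

7


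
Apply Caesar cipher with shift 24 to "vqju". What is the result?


Caesar cipher: shift "vqju" by 24
  'v' (pos 21) + 24 = pos 19 = 't'
  'q' (pos 16) + 24 = pos 14 = 'o'
  'j' (pos 9) + 24 = pos 7 = 'h'
  'u' (pos 20) + 24 = pos 18 = 's'
Result: tohs

tohs


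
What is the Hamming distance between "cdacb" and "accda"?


Comparing "cdacb" and "accda" position by position:
  Position 0: 'c' vs 'a' => differ
  Position 1: 'd' vs 'c' => differ
  Position 2: 'a' vs 'c' => differ
  Position 3: 'c' vs 'd' => differ
  Position 4: 'b' vs 'a' => differ
Total differences (Hamming distance): 5

5


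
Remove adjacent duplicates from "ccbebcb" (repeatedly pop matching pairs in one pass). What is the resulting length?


Input: ccbebcb
Stack-based adjacent duplicate removal:
  Read 'c': push. Stack: c
  Read 'c': matches stack top 'c' => pop. Stack: (empty)
  Read 'b': push. Stack: b
  Read 'e': push. Stack: be
  Read 'b': push. Stack: beb
  Read 'c': push. Stack: bebc
  Read 'b': push. Stack: bebcb
Final stack: "bebcb" (length 5)

5


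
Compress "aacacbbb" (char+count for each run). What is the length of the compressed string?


Input: aacacbbb
Runs:
  'a' x 2 => "a2"
  'c' x 1 => "c1"
  'a' x 1 => "a1"
  'c' x 1 => "c1"
  'b' x 3 => "b3"
Compressed: "a2c1a1c1b3"
Compressed length: 10

10


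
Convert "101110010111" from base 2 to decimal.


Input: "101110010111" in base 2
Positional expansion:
  Digit '1' (value 1) x 2^11 = 2048
  Digit '0' (value 0) x 2^10 = 0
  Digit '1' (value 1) x 2^9 = 512
  Digit '1' (value 1) x 2^8 = 256
  Digit '1' (value 1) x 2^7 = 128
  Digit '0' (value 0) x 2^6 = 0
  Digit '0' (value 0) x 2^5 = 0
  Digit '1' (value 1) x 2^4 = 16
  Digit '0' (value 0) x 2^3 = 0
  Digit '1' (value 1) x 2^2 = 4
  Digit '1' (value 1) x 2^1 = 2
  Digit '1' (value 1) x 2^0 = 1
Sum = 2967

2967


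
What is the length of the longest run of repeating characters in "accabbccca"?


Input: "accabbccca"
Scanning for longest run:
  Position 1 ('c'): new char, reset run to 1
  Position 2 ('c'): continues run of 'c', length=2
  Position 3 ('a'): new char, reset run to 1
  Position 4 ('b'): new char, reset run to 1
  Position 5 ('b'): continues run of 'b', length=2
  Position 6 ('c'): new char, reset run to 1
  Position 7 ('c'): continues run of 'c', length=2
  Position 8 ('c'): continues run of 'c', length=3
  Position 9 ('a'): new char, reset run to 1
Longest run: 'c' with length 3

3


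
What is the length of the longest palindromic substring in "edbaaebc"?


Input: "edbaaebc"
Checking substrings for palindromes:
  [3:5] "aa" (len 2) => palindrome
Longest palindromic substring: "aa" with length 2

2


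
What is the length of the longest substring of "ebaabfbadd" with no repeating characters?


Input: "ebaabfbadd"
Sliding window (track last position of each char):
  Position 0 ('e'): window [0,0] length 1 -- new best
  Position 1 ('b'): window [0,1] length 2 -- new best
  Position 2 ('a'): window [0,2] length 3 -- new best
  Position 3 ('a'): repeat (last at 2), move window start to 3
  Position 3 ('a'): window [3,3] length 1
  Position 4 ('b'): window [3,4] length 2
  Position 5 ('f'): window [3,5] length 3
  Position 6 ('b'): repeat (last at 4), move window start to 5
  Position 6 ('b'): window [5,6] length 2
  Position 7 ('a'): window [5,7] length 3
  Position 8 ('d'): window [5,8] length 4 -- new best
  Position 9 ('d'): repeat (last at 8), move window start to 9
  Position 9 ('d'): window [9,9] length 1
Longest substring with no repeats: "fbad" with length 4

4


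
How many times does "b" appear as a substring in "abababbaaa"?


Searching for "b" in "abababbaaa"
Scanning each position:
  Position 0: "a" => no
  Position 1: "b" => MATCH
  Position 2: "a" => no
  Position 3: "b" => MATCH
  Position 4: "a" => no
  Position 5: "b" => MATCH
  Position 6: "b" => MATCH
  Position 7: "a" => no
  Position 8: "a" => no
  Position 9: "a" => no
Total occurrences: 4

4


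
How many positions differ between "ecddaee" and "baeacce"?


Comparing "ecddaee" and "baeacce" position by position:
  Position 0: 'e' vs 'b' => DIFFER
  Position 1: 'c' vs 'a' => DIFFER
  Position 2: 'd' vs 'e' => DIFFER
  Position 3: 'd' vs 'a' => DIFFER
  Position 4: 'a' vs 'c' => DIFFER
  Position 5: 'e' vs 'c' => DIFFER
  Position 6: 'e' vs 'e' => same
Positions that differ: 6

6


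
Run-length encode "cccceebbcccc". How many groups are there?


Input: cccceebbcccc
Scanning for consecutive runs:
  Group 1: 'c' x 4 (positions 0-3)
  Group 2: 'e' x 2 (positions 4-5)
  Group 3: 'b' x 2 (positions 6-7)
  Group 4: 'c' x 4 (positions 8-11)
Total groups: 4

4


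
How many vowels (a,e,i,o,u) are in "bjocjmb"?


Input: bjocjmb
Checking each character:
  'b' at position 0: consonant
  'j' at position 1: consonant
  'o' at position 2: vowel (running total: 1)
  'c' at position 3: consonant
  'j' at position 4: consonant
  'm' at position 5: consonant
  'b' at position 6: consonant
Total vowels: 1

1


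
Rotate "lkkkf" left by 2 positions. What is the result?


Input: "lkkkf", rotate left by 2
First 2 characters: "lk"
Remaining characters: "kkf"
Concatenate remaining + first: "kkf" + "lk" = "kkflk"

kkflk


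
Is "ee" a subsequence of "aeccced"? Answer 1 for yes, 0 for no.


Check if "ee" is a subsequence of "aeccced"
Greedy scan:
  Position 0 ('a'): no match needed
  Position 1 ('e'): matches sub[0] = 'e'
  Position 2 ('c'): no match needed
  Position 3 ('c'): no match needed
  Position 4 ('c'): no match needed
  Position 5 ('e'): matches sub[1] = 'e'
  Position 6 ('d'): no match needed
All 2 characters matched => is a subsequence

1


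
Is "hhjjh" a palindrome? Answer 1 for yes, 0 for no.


Input: hhjjh
Reversed: hjjhh
  Compare pos 0 ('h') with pos 4 ('h'): match
  Compare pos 1 ('h') with pos 3 ('j'): MISMATCH
Result: not a palindrome

0


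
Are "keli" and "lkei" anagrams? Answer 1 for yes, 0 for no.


Strings: "keli", "lkei"
Sorted first:  eikl
Sorted second: eikl
Sorted forms match => anagrams

1


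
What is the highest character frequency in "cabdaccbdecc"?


Input: cabdaccbdecc
Character counts:
  'a': 2
  'b': 2
  'c': 5
  'd': 2
  'e': 1
Maximum frequency: 5

5


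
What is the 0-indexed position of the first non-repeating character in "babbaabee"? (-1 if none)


Input: babbaabee
Character frequencies:
  'a': 3
  'b': 4
  'e': 2
Scanning left to right for freq == 1:
  Position 0 ('b'): freq=4, skip
  Position 1 ('a'): freq=3, skip
  Position 2 ('b'): freq=4, skip
  Position 3 ('b'): freq=4, skip
  Position 4 ('a'): freq=3, skip
  Position 5 ('a'): freq=3, skip
  Position 6 ('b'): freq=4, skip
  Position 7 ('e'): freq=2, skip
  Position 8 ('e'): freq=2, skip
  No unique character found => answer = -1

-1


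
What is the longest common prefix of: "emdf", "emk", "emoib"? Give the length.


Words: emdf, emk, emoib
  Position 0: all 'e' => match
  Position 1: all 'm' => match
  Position 2: ('d', 'k', 'o') => mismatch, stop
LCP = "em" (length 2)

2


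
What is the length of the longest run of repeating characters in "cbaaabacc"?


Input: "cbaaabacc"
Scanning for longest run:
  Position 1 ('b'): new char, reset run to 1
  Position 2 ('a'): new char, reset run to 1
  Position 3 ('a'): continues run of 'a', length=2
  Position 4 ('a'): continues run of 'a', length=3
  Position 5 ('b'): new char, reset run to 1
  Position 6 ('a'): new char, reset run to 1
  Position 7 ('c'): new char, reset run to 1
  Position 8 ('c'): continues run of 'c', length=2
Longest run: 'a' with length 3

3


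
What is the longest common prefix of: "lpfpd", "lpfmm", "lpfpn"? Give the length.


Words: lpfpd, lpfmm, lpfpn
  Position 0: all 'l' => match
  Position 1: all 'p' => match
  Position 2: all 'f' => match
  Position 3: ('p', 'm', 'p') => mismatch, stop
LCP = "lpf" (length 3)

3


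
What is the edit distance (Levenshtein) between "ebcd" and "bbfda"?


Computing edit distance: "ebcd" -> "bbfda"
DP table:
           b    b    f    d    a
      0    1    2    3    4    5
  e   1    1    2    3    4    5
  b   2    1    1    2    3    4
  c   3    2    2    2    3    4
  d   4    3    3    3    2    3
Edit distance = dp[4][5] = 3

3


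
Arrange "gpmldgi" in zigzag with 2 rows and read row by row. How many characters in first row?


Zigzag "gpmldgi" into 2 rows:
Placing characters:
  'g' => row 0
  'p' => row 1
  'm' => row 0
  'l' => row 1
  'd' => row 0
  'g' => row 1
  'i' => row 0
Rows:
  Row 0: "gmdi"
  Row 1: "plg"
First row length: 4

4


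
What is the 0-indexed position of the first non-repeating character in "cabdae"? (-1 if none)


Input: cabdae
Character frequencies:
  'a': 2
  'b': 1
  'c': 1
  'd': 1
  'e': 1
Scanning left to right for freq == 1:
  Position 0 ('c'): unique! => answer = 0

0


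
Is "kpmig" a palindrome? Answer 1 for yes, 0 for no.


Input: kpmig
Reversed: gimpk
  Compare pos 0 ('k') with pos 4 ('g'): MISMATCH
  Compare pos 1 ('p') with pos 3 ('i'): MISMATCH
Result: not a palindrome

0


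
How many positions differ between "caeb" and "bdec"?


Comparing "caeb" and "bdec" position by position:
  Position 0: 'c' vs 'b' => DIFFER
  Position 1: 'a' vs 'd' => DIFFER
  Position 2: 'e' vs 'e' => same
  Position 3: 'b' vs 'c' => DIFFER
Positions that differ: 3

3


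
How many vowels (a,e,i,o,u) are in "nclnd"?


Input: nclnd
Checking each character:
  'n' at position 0: consonant
  'c' at position 1: consonant
  'l' at position 2: consonant
  'n' at position 3: consonant
  'd' at position 4: consonant
Total vowels: 0

0


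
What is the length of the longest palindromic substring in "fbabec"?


Input: "fbabec"
Checking substrings for palindromes:
  [1:4] "bab" (len 3) => palindrome
Longest palindromic substring: "bab" with length 3

3


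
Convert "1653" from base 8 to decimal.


Input: "1653" in base 8
Positional expansion:
  Digit '1' (value 1) x 8^3 = 512
  Digit '6' (value 6) x 8^2 = 384
  Digit '5' (value 5) x 8^1 = 40
  Digit '3' (value 3) x 8^0 = 3
Sum = 939

939


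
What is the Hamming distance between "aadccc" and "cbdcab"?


Comparing "aadccc" and "cbdcab" position by position:
  Position 0: 'a' vs 'c' => differ
  Position 1: 'a' vs 'b' => differ
  Position 2: 'd' vs 'd' => same
  Position 3: 'c' vs 'c' => same
  Position 4: 'c' vs 'a' => differ
  Position 5: 'c' vs 'b' => differ
Total differences (Hamming distance): 4

4


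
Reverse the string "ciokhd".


Input: ciokhd
Reading characters right to left:
  Position 5: 'd'
  Position 4: 'h'
  Position 3: 'k'
  Position 2: 'o'
  Position 1: 'i'
  Position 0: 'c'
Reversed: dhkoic

dhkoic


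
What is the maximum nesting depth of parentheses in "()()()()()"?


Input: "()()()()()"
Tracking depth:
  Position 0 '(': depth becomes 1
  Position 1 ')': depth becomes 0
  Position 2 '(': depth becomes 1
  Position 3 ')': depth becomes 0
  Position 4 '(': depth becomes 1
  Position 5 ')': depth becomes 0
  Position 6 '(': depth becomes 1
  Position 7 ')': depth becomes 0
  Position 8 '(': depth becomes 1
  Position 9 ')': depth becomes 0
Maximum depth reached: 1

1


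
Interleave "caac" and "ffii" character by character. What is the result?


Interleaving "caac" and "ffii":
  Position 0: 'c' from first, 'f' from second => "cf"
  Position 1: 'a' from first, 'f' from second => "af"
  Position 2: 'a' from first, 'i' from second => "ai"
  Position 3: 'c' from first, 'i' from second => "ci"
Result: cfafaici

cfafaici


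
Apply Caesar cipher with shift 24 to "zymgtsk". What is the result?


Caesar cipher: shift "zymgtsk" by 24
  'z' (pos 25) + 24 = pos 23 = 'x'
  'y' (pos 24) + 24 = pos 22 = 'w'
  'm' (pos 12) + 24 = pos 10 = 'k'
  'g' (pos 6) + 24 = pos 4 = 'e'
  't' (pos 19) + 24 = pos 17 = 'r'
  's' (pos 18) + 24 = pos 16 = 'q'
  'k' (pos 10) + 24 = pos 8 = 'i'
Result: xwkerqi

xwkerqi


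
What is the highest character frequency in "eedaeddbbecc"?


Input: eedaeddbbecc
Character counts:
  'a': 1
  'b': 2
  'c': 2
  'd': 3
  'e': 4
Maximum frequency: 4

4


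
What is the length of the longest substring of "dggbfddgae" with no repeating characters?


Input: "dggbfddgae"
Sliding window (track last position of each char):
  Position 0 ('d'): window [0,0] length 1 -- new best
  Position 1 ('g'): window [0,1] length 2 -- new best
  Position 2 ('g'): repeat (last at 1), move window start to 2
  Position 2 ('g'): window [2,2] length 1
  Position 3 ('b'): window [2,3] length 2
  Position 4 ('f'): window [2,4] length 3 -- new best
  Position 5 ('d'): window [2,5] length 4 -- new best
  Position 6 ('d'): repeat (last at 5), move window start to 6
  Position 6 ('d'): window [6,6] length 1
  Position 7 ('g'): window [6,7] length 2
  Position 8 ('a'): window [6,8] length 3
  Position 9 ('e'): window [6,9] length 4
Longest substring with no repeats: "gbfd" with length 4

4


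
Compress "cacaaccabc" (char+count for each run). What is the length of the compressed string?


Input: cacaaccabc
Runs:
  'c' x 1 => "c1"
  'a' x 1 => "a1"
  'c' x 1 => "c1"
  'a' x 2 => "a2"
  'c' x 2 => "c2"
  'a' x 1 => "a1"
  'b' x 1 => "b1"
  'c' x 1 => "c1"
Compressed: "c1a1c1a2c2a1b1c1"
Compressed length: 16

16


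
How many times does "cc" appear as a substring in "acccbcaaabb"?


Searching for "cc" in "acccbcaaabb"
Scanning each position:
  Position 0: "ac" => no
  Position 1: "cc" => MATCH
  Position 2: "cc" => MATCH
  Position 3: "cb" => no
  Position 4: "bc" => no
  Position 5: "ca" => no
  Position 6: "aa" => no
  Position 7: "aa" => no
  Position 8: "ab" => no
  Position 9: "bb" => no
Total occurrences: 2

2


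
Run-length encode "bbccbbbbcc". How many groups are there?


Input: bbccbbbbcc
Scanning for consecutive runs:
  Group 1: 'b' x 2 (positions 0-1)
  Group 2: 'c' x 2 (positions 2-3)
  Group 3: 'b' x 4 (positions 4-7)
  Group 4: 'c' x 2 (positions 8-9)
Total groups: 4

4


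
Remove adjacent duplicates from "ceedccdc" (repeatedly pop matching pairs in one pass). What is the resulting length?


Input: ceedccdc
Stack-based adjacent duplicate removal:
  Read 'c': push. Stack: c
  Read 'e': push. Stack: ce
  Read 'e': matches stack top 'e' => pop. Stack: c
  Read 'd': push. Stack: cd
  Read 'c': push. Stack: cdc
  Read 'c': matches stack top 'c' => pop. Stack: cd
  Read 'd': matches stack top 'd' => pop. Stack: c
  Read 'c': matches stack top 'c' => pop. Stack: (empty)
Final stack: "" (length 0)

0


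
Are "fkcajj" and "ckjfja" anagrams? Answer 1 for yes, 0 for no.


Strings: "fkcajj", "ckjfja"
Sorted first:  acfjjk
Sorted second: acfjjk
Sorted forms match => anagrams

1


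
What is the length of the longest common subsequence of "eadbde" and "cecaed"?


LCS of "eadbde" and "cecaed"
DP table:
           c    e    c    a    e    d
      0    0    0    0    0    0    0
  e   0    0    1    1    1    1    1
  a   0    0    1    1    2    2    2
  d   0    0    1    1    2    2    3
  b   0    0    1    1    2    2    3
  d   0    0    1    1    2    2    3
  e   0    0    1    1    2    3    3
LCS length = dp[6][6] = 3

3


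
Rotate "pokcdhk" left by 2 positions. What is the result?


Input: "pokcdhk", rotate left by 2
First 2 characters: "po"
Remaining characters: "kcdhk"
Concatenate remaining + first: "kcdhk" + "po" = "kcdhkpo"

kcdhkpo


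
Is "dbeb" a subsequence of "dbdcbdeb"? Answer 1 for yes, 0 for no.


Check if "dbeb" is a subsequence of "dbdcbdeb"
Greedy scan:
  Position 0 ('d'): matches sub[0] = 'd'
  Position 1 ('b'): matches sub[1] = 'b'
  Position 2 ('d'): no match needed
  Position 3 ('c'): no match needed
  Position 4 ('b'): no match needed
  Position 5 ('d'): no match needed
  Position 6 ('e'): matches sub[2] = 'e'
  Position 7 ('b'): matches sub[3] = 'b'
All 4 characters matched => is a subsequence

1


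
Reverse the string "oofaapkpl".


Input: oofaapkpl
Reading characters right to left:
  Position 8: 'l'
  Position 7: 'p'
  Position 6: 'k'
  Position 5: 'p'
  Position 4: 'a'
  Position 3: 'a'
  Position 2: 'f'
  Position 1: 'o'
  Position 0: 'o'
Reversed: lpkpaafoo

lpkpaafoo


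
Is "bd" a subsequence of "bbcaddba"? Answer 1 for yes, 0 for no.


Check if "bd" is a subsequence of "bbcaddba"
Greedy scan:
  Position 0 ('b'): matches sub[0] = 'b'
  Position 1 ('b'): no match needed
  Position 2 ('c'): no match needed
  Position 3 ('a'): no match needed
  Position 4 ('d'): matches sub[1] = 'd'
  Position 5 ('d'): no match needed
  Position 6 ('b'): no match needed
  Position 7 ('a'): no match needed
All 2 characters matched => is a subsequence

1


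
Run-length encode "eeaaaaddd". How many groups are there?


Input: eeaaaaddd
Scanning for consecutive runs:
  Group 1: 'e' x 2 (positions 0-1)
  Group 2: 'a' x 4 (positions 2-5)
  Group 3: 'd' x 3 (positions 6-8)
Total groups: 3

3


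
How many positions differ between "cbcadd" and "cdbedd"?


Comparing "cbcadd" and "cdbedd" position by position:
  Position 0: 'c' vs 'c' => same
  Position 1: 'b' vs 'd' => DIFFER
  Position 2: 'c' vs 'b' => DIFFER
  Position 3: 'a' vs 'e' => DIFFER
  Position 4: 'd' vs 'd' => same
  Position 5: 'd' vs 'd' => same
Positions that differ: 3

3


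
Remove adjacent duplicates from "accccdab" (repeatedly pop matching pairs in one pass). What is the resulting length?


Input: accccdab
Stack-based adjacent duplicate removal:
  Read 'a': push. Stack: a
  Read 'c': push. Stack: ac
  Read 'c': matches stack top 'c' => pop. Stack: a
  Read 'c': push. Stack: ac
  Read 'c': matches stack top 'c' => pop. Stack: a
  Read 'd': push. Stack: ad
  Read 'a': push. Stack: ada
  Read 'b': push. Stack: adab
Final stack: "adab" (length 4)

4


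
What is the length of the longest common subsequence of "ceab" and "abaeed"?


LCS of "ceab" and "abaeed"
DP table:
           a    b    a    e    e    d
      0    0    0    0    0    0    0
  c   0    0    0    0    0    0    0
  e   0    0    0    0    1    1    1
  a   0    1    1    1    1    1    1
  b   0    1    2    2    2    2    2
LCS length = dp[4][6] = 2

2


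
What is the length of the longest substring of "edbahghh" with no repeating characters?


Input: "edbahghh"
Sliding window (track last position of each char):
  Position 0 ('e'): window [0,0] length 1 -- new best
  Position 1 ('d'): window [0,1] length 2 -- new best
  Position 2 ('b'): window [0,2] length 3 -- new best
  Position 3 ('a'): window [0,3] length 4 -- new best
  Position 4 ('h'): window [0,4] length 5 -- new best
  Position 5 ('g'): window [0,5] length 6 -- new best
  Position 6 ('h'): repeat (last at 4), move window start to 5
  Position 6 ('h'): window [5,6] length 2
  Position 7 ('h'): repeat (last at 6), move window start to 7
  Position 7 ('h'): window [7,7] length 1
Longest substring with no repeats: "edbahg" with length 6

6


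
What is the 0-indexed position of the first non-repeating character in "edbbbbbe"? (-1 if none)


Input: edbbbbbe
Character frequencies:
  'b': 5
  'd': 1
  'e': 2
Scanning left to right for freq == 1:
  Position 0 ('e'): freq=2, skip
  Position 1 ('d'): unique! => answer = 1

1


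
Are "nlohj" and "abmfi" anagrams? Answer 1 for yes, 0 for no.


Strings: "nlohj", "abmfi"
Sorted first:  hjlno
Sorted second: abfim
Differ at position 0: 'h' vs 'a' => not anagrams

0


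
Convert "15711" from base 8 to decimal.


Input: "15711" in base 8
Positional expansion:
  Digit '1' (value 1) x 8^4 = 4096
  Digit '5' (value 5) x 8^3 = 2560
  Digit '7' (value 7) x 8^2 = 448
  Digit '1' (value 1) x 8^1 = 8
  Digit '1' (value 1) x 8^0 = 1
Sum = 7113

7113


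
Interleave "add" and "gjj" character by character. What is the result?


Interleaving "add" and "gjj":
  Position 0: 'a' from first, 'g' from second => "ag"
  Position 1: 'd' from first, 'j' from second => "dj"
  Position 2: 'd' from first, 'j' from second => "dj"
Result: agdjdj

agdjdj


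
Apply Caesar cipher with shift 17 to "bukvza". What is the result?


Caesar cipher: shift "bukvza" by 17
  'b' (pos 1) + 17 = pos 18 = 's'
  'u' (pos 20) + 17 = pos 11 = 'l'
  'k' (pos 10) + 17 = pos 1 = 'b'
  'v' (pos 21) + 17 = pos 12 = 'm'
  'z' (pos 25) + 17 = pos 16 = 'q'
  'a' (pos 0) + 17 = pos 17 = 'r'
Result: slbmqr

slbmqr


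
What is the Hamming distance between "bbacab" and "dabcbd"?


Comparing "bbacab" and "dabcbd" position by position:
  Position 0: 'b' vs 'd' => differ
  Position 1: 'b' vs 'a' => differ
  Position 2: 'a' vs 'b' => differ
  Position 3: 'c' vs 'c' => same
  Position 4: 'a' vs 'b' => differ
  Position 5: 'b' vs 'd' => differ
Total differences (Hamming distance): 5

5


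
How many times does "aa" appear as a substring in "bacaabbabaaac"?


Searching for "aa" in "bacaabbabaaac"
Scanning each position:
  Position 0: "ba" => no
  Position 1: "ac" => no
  Position 2: "ca" => no
  Position 3: "aa" => MATCH
  Position 4: "ab" => no
  Position 5: "bb" => no
  Position 6: "ba" => no
  Position 7: "ab" => no
  Position 8: "ba" => no
  Position 9: "aa" => MATCH
  Position 10: "aa" => MATCH
  Position 11: "ac" => no
Total occurrences: 3

3


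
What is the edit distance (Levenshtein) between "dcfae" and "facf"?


Computing edit distance: "dcfae" -> "facf"
DP table:
           f    a    c    f
      0    1    2    3    4
  d   1    1    2    3    4
  c   2    2    2    2    3
  f   3    2    3    3    2
  a   4    3    2    3    3
  e   5    4    3    3    4
Edit distance = dp[5][4] = 4

4


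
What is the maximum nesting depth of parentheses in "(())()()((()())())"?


Input: "(())()()((()())())"
Tracking depth:
  Position 0 '(': depth becomes 1
  Position 1 '(': depth becomes 2
  Position 2 ')': depth becomes 1
  Position 3 ')': depth becomes 0
  Position 4 '(': depth becomes 1
  Position 5 ')': depth becomes 0
  Position 6 '(': depth becomes 1
  Position 7 ')': depth becomes 0
  Position 8 '(': depth becomes 1
  Position 9 '(': depth becomes 2
  Position 10 '(': depth becomes 3
  Position 11 ')': depth becomes 2
  Position 12 '(': depth becomes 3
  Position 13 ')': depth becomes 2
  Position 14 ')': depth becomes 1
  Position 15 '(': depth becomes 2
  Position 16 ')': depth becomes 1
  Position 17 ')': depth becomes 0
Maximum depth reached: 3

3


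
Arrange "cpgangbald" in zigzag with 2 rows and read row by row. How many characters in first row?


Zigzag "cpgangbald" into 2 rows:
Placing characters:
  'c' => row 0
  'p' => row 1
  'g' => row 0
  'a' => row 1
  'n' => row 0
  'g' => row 1
  'b' => row 0
  'a' => row 1
  'l' => row 0
  'd' => row 1
Rows:
  Row 0: "cgnbl"
  Row 1: "pagad"
First row length: 5

5


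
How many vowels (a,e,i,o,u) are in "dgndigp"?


Input: dgndigp
Checking each character:
  'd' at position 0: consonant
  'g' at position 1: consonant
  'n' at position 2: consonant
  'd' at position 3: consonant
  'i' at position 4: vowel (running total: 1)
  'g' at position 5: consonant
  'p' at position 6: consonant
Total vowels: 1

1


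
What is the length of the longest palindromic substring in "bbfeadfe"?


Input: "bbfeadfe"
Checking substrings for palindromes:
  [0:2] "bb" (len 2) => palindrome
Longest palindromic substring: "bb" with length 2

2


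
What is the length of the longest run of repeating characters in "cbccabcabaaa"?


Input: "cbccabcabaaa"
Scanning for longest run:
  Position 1 ('b'): new char, reset run to 1
  Position 2 ('c'): new char, reset run to 1
  Position 3 ('c'): continues run of 'c', length=2
  Position 4 ('a'): new char, reset run to 1
  Position 5 ('b'): new char, reset run to 1
  Position 6 ('c'): new char, reset run to 1
  Position 7 ('a'): new char, reset run to 1
  Position 8 ('b'): new char, reset run to 1
  Position 9 ('a'): new char, reset run to 1
  Position 10 ('a'): continues run of 'a', length=2
  Position 11 ('a'): continues run of 'a', length=3
Longest run: 'a' with length 3

3


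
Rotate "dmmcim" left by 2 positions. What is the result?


Input: "dmmcim", rotate left by 2
First 2 characters: "dm"
Remaining characters: "mcim"
Concatenate remaining + first: "mcim" + "dm" = "mcimdm"

mcimdm


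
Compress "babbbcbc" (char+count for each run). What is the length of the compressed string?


Input: babbbcbc
Runs:
  'b' x 1 => "b1"
  'a' x 1 => "a1"
  'b' x 3 => "b3"
  'c' x 1 => "c1"
  'b' x 1 => "b1"
  'c' x 1 => "c1"
Compressed: "b1a1b3c1b1c1"
Compressed length: 12

12


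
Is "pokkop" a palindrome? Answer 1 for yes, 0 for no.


Input: pokkop
Reversed: pokkop
  Compare pos 0 ('p') with pos 5 ('p'): match
  Compare pos 1 ('o') with pos 4 ('o'): match
  Compare pos 2 ('k') with pos 3 ('k'): match
Result: palindrome

1


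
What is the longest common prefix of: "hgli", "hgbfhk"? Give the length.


Words: hgli, hgbfhk
  Position 0: all 'h' => match
  Position 1: all 'g' => match
  Position 2: ('l', 'b') => mismatch, stop
LCP = "hg" (length 2)

2


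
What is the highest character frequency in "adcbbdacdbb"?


Input: adcbbdacdbb
Character counts:
  'a': 2
  'b': 4
  'c': 2
  'd': 3
Maximum frequency: 4

4


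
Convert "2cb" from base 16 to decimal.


Input: "2cb" in base 16
Positional expansion:
  Digit '2' (value 2) x 16^2 = 512
  Digit 'c' (value 12) x 16^1 = 192
  Digit 'b' (value 11) x 16^0 = 11
Sum = 715

715


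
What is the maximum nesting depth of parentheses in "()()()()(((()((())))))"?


Input: "()()()()(((()((())))))"
Tracking depth:
  Position 0 '(': depth becomes 1
  Position 1 ')': depth becomes 0
  Position 2 '(': depth becomes 1
  Position 3 ')': depth becomes 0
  Position 4 '(': depth becomes 1
  Position 5 ')': depth becomes 0
  Position 6 '(': depth becomes 1
  Position 7 ')': depth becomes 0
  Position 8 '(': depth becomes 1
  Position 9 '(': depth becomes 2
  Position 10 '(': depth becomes 3
  Position 11 '(': depth becomes 4
  Position 12 ')': depth becomes 3
  Position 13 '(': depth becomes 4
  Position 14 '(': depth becomes 5
  Position 15 '(': depth becomes 6
  Position 16 ')': depth becomes 5
  Position 17 ')': depth becomes 4
  Position 18 ')': depth becomes 3
  Position 19 ')': depth becomes 2
  Position 20 ')': depth becomes 1
  Position 21 ')': depth becomes 0
Maximum depth reached: 6

6


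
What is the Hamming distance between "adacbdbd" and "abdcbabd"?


Comparing "adacbdbd" and "abdcbabd" position by position:
  Position 0: 'a' vs 'a' => same
  Position 1: 'd' vs 'b' => differ
  Position 2: 'a' vs 'd' => differ
  Position 3: 'c' vs 'c' => same
  Position 4: 'b' vs 'b' => same
  Position 5: 'd' vs 'a' => differ
  Position 6: 'b' vs 'b' => same
  Position 7: 'd' vs 'd' => same
Total differences (Hamming distance): 3

3


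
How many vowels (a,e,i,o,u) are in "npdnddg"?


Input: npdnddg
Checking each character:
  'n' at position 0: consonant
  'p' at position 1: consonant
  'd' at position 2: consonant
  'n' at position 3: consonant
  'd' at position 4: consonant
  'd' at position 5: consonant
  'g' at position 6: consonant
Total vowels: 0

0


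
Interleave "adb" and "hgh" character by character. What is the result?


Interleaving "adb" and "hgh":
  Position 0: 'a' from first, 'h' from second => "ah"
  Position 1: 'd' from first, 'g' from second => "dg"
  Position 2: 'b' from first, 'h' from second => "bh"
Result: ahdgbh

ahdgbh


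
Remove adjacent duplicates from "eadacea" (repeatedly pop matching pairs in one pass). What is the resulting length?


Input: eadacea
Stack-based adjacent duplicate removal:
  Read 'e': push. Stack: e
  Read 'a': push. Stack: ea
  Read 'd': push. Stack: ead
  Read 'a': push. Stack: eada
  Read 'c': push. Stack: eadac
  Read 'e': push. Stack: eadace
  Read 'a': push. Stack: eadacea
Final stack: "eadacea" (length 7)

7


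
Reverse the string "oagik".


Input: oagik
Reading characters right to left:
  Position 4: 'k'
  Position 3: 'i'
  Position 2: 'g'
  Position 1: 'a'
  Position 0: 'o'
Reversed: kigao

kigao


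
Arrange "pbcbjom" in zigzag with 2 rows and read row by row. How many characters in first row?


Zigzag "pbcbjom" into 2 rows:
Placing characters:
  'p' => row 0
  'b' => row 1
  'c' => row 0
  'b' => row 1
  'j' => row 0
  'o' => row 1
  'm' => row 0
Rows:
  Row 0: "pcjm"
  Row 1: "bbo"
First row length: 4

4


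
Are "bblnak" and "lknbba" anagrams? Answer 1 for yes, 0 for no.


Strings: "bblnak", "lknbba"
Sorted first:  abbkln
Sorted second: abbkln
Sorted forms match => anagrams

1


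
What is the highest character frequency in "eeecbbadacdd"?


Input: eeecbbadacdd
Character counts:
  'a': 2
  'b': 2
  'c': 2
  'd': 3
  'e': 3
Maximum frequency: 3

3


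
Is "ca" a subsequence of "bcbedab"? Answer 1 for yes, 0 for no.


Check if "ca" is a subsequence of "bcbedab"
Greedy scan:
  Position 0 ('b'): no match needed
  Position 1 ('c'): matches sub[0] = 'c'
  Position 2 ('b'): no match needed
  Position 3 ('e'): no match needed
  Position 4 ('d'): no match needed
  Position 5 ('a'): matches sub[1] = 'a'
  Position 6 ('b'): no match needed
All 2 characters matched => is a subsequence

1


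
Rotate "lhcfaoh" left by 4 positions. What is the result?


Input: "lhcfaoh", rotate left by 4
First 4 characters: "lhcf"
Remaining characters: "aoh"
Concatenate remaining + first: "aoh" + "lhcf" = "aohlhcf"

aohlhcf
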